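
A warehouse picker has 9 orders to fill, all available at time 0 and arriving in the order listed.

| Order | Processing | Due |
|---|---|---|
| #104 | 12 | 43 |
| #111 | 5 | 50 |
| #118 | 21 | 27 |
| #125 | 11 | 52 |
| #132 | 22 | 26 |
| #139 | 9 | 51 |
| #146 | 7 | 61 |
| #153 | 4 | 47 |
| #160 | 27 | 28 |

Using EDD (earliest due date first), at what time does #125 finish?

111

EDD (increasing due date): #132 #118 #160 #104 #153 #111 #139 #125 #146.
#132: 0→22
#118: 22→43
#160: 43→70
#104: 70→82
#153: 82→86
#111: 86→91
#139: 91→100
#125: 100→111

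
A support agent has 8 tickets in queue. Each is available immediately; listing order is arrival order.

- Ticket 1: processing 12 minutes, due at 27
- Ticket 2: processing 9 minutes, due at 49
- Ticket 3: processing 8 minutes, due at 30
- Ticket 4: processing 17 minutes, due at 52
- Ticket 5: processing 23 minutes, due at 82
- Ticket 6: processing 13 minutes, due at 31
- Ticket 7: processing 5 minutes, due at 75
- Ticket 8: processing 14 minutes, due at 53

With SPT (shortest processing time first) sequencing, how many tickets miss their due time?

SPT (increasing processing time): Ticket 7 Ticket 3 Ticket 2 Ticket 1 Ticket 6 Ticket 8 Ticket 4 Ticket 5.
Ticket 7: 0→5, due 75, tardiness 0
Ticket 3: 5→13, due 30, tardiness 0
Ticket 2: 13→22, due 49, tardiness 0
Ticket 1: 22→34, due 27, tardiness 7
Ticket 6: 34→47, due 31, tardiness 16
Ticket 8: 47→61, due 53, tardiness 8
Ticket 4: 61→78, due 52, tardiness 26
Ticket 5: 78→101, due 82, tardiness 19
Late tickets: 5.

5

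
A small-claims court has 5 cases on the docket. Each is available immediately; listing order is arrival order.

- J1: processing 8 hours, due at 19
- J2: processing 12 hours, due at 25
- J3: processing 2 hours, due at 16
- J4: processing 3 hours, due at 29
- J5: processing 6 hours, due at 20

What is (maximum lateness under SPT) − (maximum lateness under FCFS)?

-5

SPT (increasing processing time): J3 J4 J5 J1 J2.
J3: 0→2, due 16, lateness -14
J4: 2→5, due 29, lateness -24
J5: 5→11, due 20, lateness -9
J1: 11→19, due 19, lateness 0
J2: 19→31, due 25, lateness 6
Maximum = 6.
FIFO (arrival order): J1 J2 J3 J4 J5.
J1: 0→8, due 19, lateness -11
J2: 8→20, due 25, lateness -5
J3: 20→22, due 16, lateness 6
J4: 22→25, due 29, lateness -4
J5: 25→31, due 20, lateness 11
Maximum = 11.
Difference = 6 − 11 = -5.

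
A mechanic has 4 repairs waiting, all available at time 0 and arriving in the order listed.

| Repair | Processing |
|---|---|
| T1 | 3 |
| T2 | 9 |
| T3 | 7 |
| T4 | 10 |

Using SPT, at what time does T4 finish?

29

SPT (increasing processing time): T1 T3 T2 T4.
T1: 0→3
T3: 3→10
T2: 10→19
T4: 19→29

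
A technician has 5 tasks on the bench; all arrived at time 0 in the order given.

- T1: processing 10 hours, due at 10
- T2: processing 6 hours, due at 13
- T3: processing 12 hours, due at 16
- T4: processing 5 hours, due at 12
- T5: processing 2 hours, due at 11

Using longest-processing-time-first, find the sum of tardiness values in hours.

LPT (decreasing processing time): T3 T1 T2 T4 T5.
T3: 0→12, due 16, tardiness 0
T1: 12→22, due 10, tardiness 12
T2: 22→28, due 13, tardiness 15
T4: 28→33, due 12, tardiness 21
T5: 33→35, due 11, tardiness 24
Sum = 0+12+15+21+24 = 72.

72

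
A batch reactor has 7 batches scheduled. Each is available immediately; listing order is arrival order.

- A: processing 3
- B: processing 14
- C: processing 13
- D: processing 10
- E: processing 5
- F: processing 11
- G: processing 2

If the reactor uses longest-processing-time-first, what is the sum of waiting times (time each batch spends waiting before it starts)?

236

LPT (decreasing processing time): B C F D E A G.
B: waits 0, runs 0→14
C: waits 14, runs 14→27
F: waits 27, runs 27→38
D: waits 38, runs 38→48
E: waits 48, runs 48→53
A: waits 53, runs 53→56
G: waits 56, runs 56→58
Sum = 0+14+27+38+48+53+56 = 236.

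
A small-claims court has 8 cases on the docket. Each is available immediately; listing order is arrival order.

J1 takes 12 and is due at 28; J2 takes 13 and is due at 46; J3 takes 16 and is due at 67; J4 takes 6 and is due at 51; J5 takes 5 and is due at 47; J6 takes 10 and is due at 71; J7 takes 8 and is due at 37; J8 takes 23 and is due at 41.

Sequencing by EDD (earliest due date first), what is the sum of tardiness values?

80

EDD (increasing due date): J1 J7 J8 J2 J5 J4 J3 J6.
J1: 0→12, due 28, tardiness 0
J7: 12→20, due 37, tardiness 0
J8: 20→43, due 41, tardiness 2
J2: 43→56, due 46, tardiness 10
J5: 56→61, due 47, tardiness 14
J4: 61→67, due 51, tardiness 16
J3: 67→83, due 67, tardiness 16
J6: 83→93, due 71, tardiness 22
Sum = 0+0+2+10+14+16+16+22 = 80.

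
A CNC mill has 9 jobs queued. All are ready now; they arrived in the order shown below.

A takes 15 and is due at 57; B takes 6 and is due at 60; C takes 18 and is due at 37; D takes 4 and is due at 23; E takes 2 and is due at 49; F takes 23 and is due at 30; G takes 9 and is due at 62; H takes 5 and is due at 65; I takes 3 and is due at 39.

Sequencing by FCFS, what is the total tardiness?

138

FIFO (arrival order): A B C D E F G H I.
A: 0→15, due 57, tardiness 0
B: 15→21, due 60, tardiness 0
C: 21→39, due 37, tardiness 2
D: 39→43, due 23, tardiness 20
E: 43→45, due 49, tardiness 0
F: 45→68, due 30, tardiness 38
G: 68→77, due 62, tardiness 15
H: 77→82, due 65, tardiness 17
I: 82→85, due 39, tardiness 46
Sum = 0+0+2+20+0+38+15+17+46 = 138.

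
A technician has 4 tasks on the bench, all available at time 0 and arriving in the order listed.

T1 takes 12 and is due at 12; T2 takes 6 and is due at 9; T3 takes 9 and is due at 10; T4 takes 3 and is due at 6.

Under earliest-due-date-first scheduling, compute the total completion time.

60

EDD (increasing due date): T4 T2 T3 T1.
T4: 0→3
T2: 3→9
T3: 9→18
T1: 18→30
Sum = 3+9+18+30 = 60.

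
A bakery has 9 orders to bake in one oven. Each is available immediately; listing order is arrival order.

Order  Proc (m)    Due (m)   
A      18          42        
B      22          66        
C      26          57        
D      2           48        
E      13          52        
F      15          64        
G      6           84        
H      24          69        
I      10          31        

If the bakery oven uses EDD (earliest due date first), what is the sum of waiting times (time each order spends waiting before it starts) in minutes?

EDD (increasing due date): I A D E C F B H G.
I: waits 0, runs 0→10
A: waits 10, runs 10→28
D: waits 28, runs 28→30
E: waits 30, runs 30→43
C: waits 43, runs 43→69
F: waits 69, runs 69→84
B: waits 84, runs 84→106
H: waits 106, runs 106→130
G: waits 130, runs 130→136
Sum = 0+10+28+30+43+69+84+106+130 = 500.

500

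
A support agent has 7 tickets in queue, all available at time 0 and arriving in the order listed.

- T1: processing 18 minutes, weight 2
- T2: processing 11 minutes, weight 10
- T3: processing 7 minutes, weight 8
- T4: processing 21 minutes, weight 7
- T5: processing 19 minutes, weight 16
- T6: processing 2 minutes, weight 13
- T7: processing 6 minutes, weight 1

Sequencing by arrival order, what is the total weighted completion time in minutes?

3327

FIFO (arrival order): T1 T2 T3 T4 T5 T6 T7.
T1: finishes 18, weight 2, w·C = 36
T2: finishes 29, weight 10, w·C = 290
T3: finishes 36, weight 8, w·C = 288
T4: finishes 57, weight 7, w·C = 399
T5: finishes 76, weight 16, w·C = 1216
T6: finishes 78, weight 13, w·C = 1014
T7: finishes 84, weight 1, w·C = 84
Sum = 36+290+288+399+1216+1014+84 = 3327.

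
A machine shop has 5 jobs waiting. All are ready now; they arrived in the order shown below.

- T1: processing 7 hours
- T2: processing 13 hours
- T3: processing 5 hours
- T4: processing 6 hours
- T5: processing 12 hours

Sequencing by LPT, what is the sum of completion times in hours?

LPT (decreasing processing time): T2 T5 T1 T4 T3.
T2: 0→13
T5: 13→25
T1: 25→32
T4: 32→38
T3: 38→43
Sum = 13+25+32+38+43 = 151.

151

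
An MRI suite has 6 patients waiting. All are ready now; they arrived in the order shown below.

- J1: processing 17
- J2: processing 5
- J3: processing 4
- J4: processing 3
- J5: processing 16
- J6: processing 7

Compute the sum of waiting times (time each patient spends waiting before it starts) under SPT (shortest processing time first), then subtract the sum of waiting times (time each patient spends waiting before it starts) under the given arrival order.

SPT (increasing processing time): J4 J3 J2 J6 J5 J1.
J4: waits 0, runs 0→3
J3: waits 3, runs 3→7
J2: waits 7, runs 7→12
J6: waits 12, runs 12→19
J5: waits 19, runs 19→35
J1: waits 35, runs 35→52
Sum = 0+3+7+12+19+35 = 76.
FIFO (arrival order): J1 J2 J3 J4 J5 J6.
J1: waits 0, runs 0→17
J2: waits 17, runs 17→22
J3: waits 22, runs 22→26
J4: waits 26, runs 26→29
J5: waits 29, runs 29→45
J6: waits 45, runs 45→52
Sum = 0+17+22+26+29+45 = 139.
Difference = 76 − 139 = -63.

-63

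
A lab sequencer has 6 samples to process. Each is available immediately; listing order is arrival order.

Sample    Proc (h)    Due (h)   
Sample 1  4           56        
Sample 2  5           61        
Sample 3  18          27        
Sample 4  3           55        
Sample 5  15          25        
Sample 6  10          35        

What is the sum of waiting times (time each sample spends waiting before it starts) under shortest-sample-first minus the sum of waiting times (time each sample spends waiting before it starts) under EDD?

SPT (increasing processing time): Sample 4 Sample 1 Sample 2 Sample 6 Sample 5 Sample 3.
Sample 4: waits 0, runs 0→3
Sample 1: waits 3, runs 3→7
Sample 2: waits 7, runs 7→12
Sample 6: waits 12, runs 12→22
Sample 5: waits 22, runs 22→37
Sample 3: waits 37, runs 37→55
Sum = 0+3+7+12+22+37 = 81.
EDD (increasing due date): Sample 5 Sample 3 Sample 6 Sample 4 Sample 1 Sample 2.
Sample 5: waits 0, runs 0→15
Sample 3: waits 15, runs 15→33
Sample 6: waits 33, runs 33→43
Sample 4: waits 43, runs 43→46
Sample 1: waits 46, runs 46→50
Sample 2: waits 50, runs 50→55
Sum = 0+15+33+43+46+50 = 187.
Difference = 81 − 187 = -106.

-106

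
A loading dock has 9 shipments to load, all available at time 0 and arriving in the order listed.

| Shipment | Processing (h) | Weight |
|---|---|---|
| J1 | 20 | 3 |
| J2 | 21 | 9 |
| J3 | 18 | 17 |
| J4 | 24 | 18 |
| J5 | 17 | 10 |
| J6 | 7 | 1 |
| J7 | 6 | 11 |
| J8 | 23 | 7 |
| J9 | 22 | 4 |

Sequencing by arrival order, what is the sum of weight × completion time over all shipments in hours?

FIFO (arrival order): J1 J2 J3 J4 J5 J6 J7 J8 J9.
J1: finishes 20, weight 3, w·C = 60
J2: finishes 41, weight 9, w·C = 369
J3: finishes 59, weight 17, w·C = 1003
J4: finishes 83, weight 18, w·C = 1494
J5: finishes 100, weight 10, w·C = 1000
J6: finishes 107, weight 1, w·C = 107
J7: finishes 113, weight 11, w·C = 1243
J8: finishes 136, weight 7, w·C = 952
J9: finishes 158, weight 4, w·C = 632
Sum = 60+369+1003+1494+1000+107+1243+952+632 = 6860.

6860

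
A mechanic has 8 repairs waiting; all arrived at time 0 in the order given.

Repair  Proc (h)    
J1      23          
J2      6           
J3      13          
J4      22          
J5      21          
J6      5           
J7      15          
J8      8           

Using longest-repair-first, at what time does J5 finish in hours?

LPT (decreasing processing time): J1 J4 J5 J7 J3 J8 J2 J6.
J1: 0→23
J4: 23→45
J5: 45→66

66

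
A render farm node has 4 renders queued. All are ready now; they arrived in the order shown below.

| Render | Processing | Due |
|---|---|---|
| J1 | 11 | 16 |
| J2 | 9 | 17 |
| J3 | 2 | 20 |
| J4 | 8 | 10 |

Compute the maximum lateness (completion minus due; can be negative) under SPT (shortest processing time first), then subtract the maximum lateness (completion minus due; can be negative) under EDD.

3

SPT (increasing processing time): J3 J4 J2 J1.
J3: 0→2, due 20, lateness -18
J4: 2→10, due 10, lateness 0
J2: 10→19, due 17, lateness 2
J1: 19→30, due 16, lateness 14
Maximum = 14.
EDD (increasing due date): J4 J1 J2 J3.
J4: 0→8, due 10, lateness -2
J1: 8→19, due 16, lateness 3
J2: 19→28, due 17, lateness 11
J3: 28→30, due 20, lateness 10
Maximum = 11.
Difference = 14 − 11 = 3.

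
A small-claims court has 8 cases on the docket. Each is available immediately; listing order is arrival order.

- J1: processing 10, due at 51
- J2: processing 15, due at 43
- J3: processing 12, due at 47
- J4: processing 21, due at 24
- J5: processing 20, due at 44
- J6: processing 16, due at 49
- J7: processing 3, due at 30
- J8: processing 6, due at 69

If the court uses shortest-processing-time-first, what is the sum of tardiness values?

133

SPT (increasing processing time): J7 J8 J1 J3 J2 J6 J5 J4.
J7: 0→3, due 30, tardiness 0
J8: 3→9, due 69, tardiness 0
J1: 9→19, due 51, tardiness 0
J3: 19→31, due 47, tardiness 0
J2: 31→46, due 43, tardiness 3
J6: 46→62, due 49, tardiness 13
J5: 62→82, due 44, tardiness 38
J4: 82→103, due 24, tardiness 79
Sum = 0+0+0+0+3+13+38+79 = 133.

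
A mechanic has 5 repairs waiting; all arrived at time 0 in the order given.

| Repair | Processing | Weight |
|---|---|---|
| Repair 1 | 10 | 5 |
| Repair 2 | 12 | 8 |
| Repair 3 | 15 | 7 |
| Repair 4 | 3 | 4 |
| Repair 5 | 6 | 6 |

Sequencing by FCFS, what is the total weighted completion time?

FIFO (arrival order): Repair 1 Repair 2 Repair 3 Repair 4 Repair 5.
Repair 1: finishes 10, weight 5, w·C = 50
Repair 2: finishes 22, weight 8, w·C = 176
Repair 3: finishes 37, weight 7, w·C = 259
Repair 4: finishes 40, weight 4, w·C = 160
Repair 5: finishes 46, weight 6, w·C = 276
Sum = 50+176+259+160+276 = 921.

921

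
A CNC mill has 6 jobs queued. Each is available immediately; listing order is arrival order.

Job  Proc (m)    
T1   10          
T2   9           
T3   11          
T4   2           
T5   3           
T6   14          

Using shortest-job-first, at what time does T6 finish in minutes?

49

SPT (increasing processing time): T4 T5 T2 T1 T3 T6.
T4: 0→2
T5: 2→5
T2: 5→14
T1: 14→24
T3: 24→35
T6: 35→49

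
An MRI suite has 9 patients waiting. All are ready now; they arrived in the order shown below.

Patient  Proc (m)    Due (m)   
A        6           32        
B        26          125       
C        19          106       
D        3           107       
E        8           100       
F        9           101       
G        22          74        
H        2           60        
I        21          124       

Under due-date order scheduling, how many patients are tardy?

EDD (increasing due date): A H G E F C D I B.
A: 0→6, due 32, tardiness 0
H: 6→8, due 60, tardiness 0
G: 8→30, due 74, tardiness 0
E: 30→38, due 100, tardiness 0
F: 38→47, due 101, tardiness 0
C: 47→66, due 106, tardiness 0
D: 66→69, due 107, tardiness 0
I: 69→90, due 124, tardiness 0
B: 90→116, due 125, tardiness 0
Late patients: 0.

0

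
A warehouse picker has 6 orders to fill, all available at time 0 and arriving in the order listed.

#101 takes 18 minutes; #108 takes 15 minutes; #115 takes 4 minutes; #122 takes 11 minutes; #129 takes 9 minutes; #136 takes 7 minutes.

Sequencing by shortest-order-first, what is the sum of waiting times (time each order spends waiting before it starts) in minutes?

112

SPT (increasing processing time): #115 #136 #129 #122 #108 #101.
#115: waits 0, runs 0→4
#136: waits 4, runs 4→11
#129: waits 11, runs 11→20
#122: waits 20, runs 20→31
#108: waits 31, runs 31→46
#101: waits 46, runs 46→64
Sum = 0+4+11+20+31+46 = 112.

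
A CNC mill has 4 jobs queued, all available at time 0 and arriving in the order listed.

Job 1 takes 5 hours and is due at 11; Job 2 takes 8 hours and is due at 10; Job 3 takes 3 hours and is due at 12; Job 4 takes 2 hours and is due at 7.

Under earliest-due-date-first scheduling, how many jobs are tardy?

2

EDD (increasing due date): Job 4 Job 2 Job 1 Job 3.
Job 4: 0→2, due 7, tardiness 0
Job 2: 2→10, due 10, tardiness 0
Job 1: 10→15, due 11, tardiness 4
Job 3: 15→18, due 12, tardiness 6
Late jobs: 2.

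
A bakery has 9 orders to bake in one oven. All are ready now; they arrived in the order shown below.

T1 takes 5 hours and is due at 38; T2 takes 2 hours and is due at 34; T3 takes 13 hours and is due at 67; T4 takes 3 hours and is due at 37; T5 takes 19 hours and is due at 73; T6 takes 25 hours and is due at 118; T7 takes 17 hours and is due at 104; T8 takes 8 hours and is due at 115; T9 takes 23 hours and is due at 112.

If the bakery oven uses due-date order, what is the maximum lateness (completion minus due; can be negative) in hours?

-3

EDD (increasing due date): T2 T4 T1 T3 T5 T7 T9 T8 T6.
T2: 0→2, due 34, lateness -32
T4: 2→5, due 37, lateness -32
T1: 5→10, due 38, lateness -28
T3: 10→23, due 67, lateness -44
T5: 23→42, due 73, lateness -31
T7: 42→59, due 104, lateness -45
T9: 59→82, due 112, lateness -30
T8: 82→90, due 115, lateness -25
T6: 90→115, due 118, lateness -3
Maximum = -3.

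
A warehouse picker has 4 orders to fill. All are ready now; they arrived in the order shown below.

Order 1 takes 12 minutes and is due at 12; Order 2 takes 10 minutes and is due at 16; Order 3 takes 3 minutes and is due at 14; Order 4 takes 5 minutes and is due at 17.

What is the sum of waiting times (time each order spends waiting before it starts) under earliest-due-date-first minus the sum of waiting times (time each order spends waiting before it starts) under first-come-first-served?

EDD (increasing due date): Order 1 Order 3 Order 2 Order 4.
Order 1: waits 0, runs 0→12
Order 3: waits 12, runs 12→15
Order 2: waits 15, runs 15→25
Order 4: waits 25, runs 25→30
Sum = 0+12+15+25 = 52.
FIFO (arrival order): Order 1 Order 2 Order 3 Order 4.
Order 1: waits 0, runs 0→12
Order 2: waits 12, runs 12→22
Order 3: waits 22, runs 22→25
Order 4: waits 25, runs 25→30
Sum = 0+12+22+25 = 59.
Difference = 52 − 59 = -7.

-7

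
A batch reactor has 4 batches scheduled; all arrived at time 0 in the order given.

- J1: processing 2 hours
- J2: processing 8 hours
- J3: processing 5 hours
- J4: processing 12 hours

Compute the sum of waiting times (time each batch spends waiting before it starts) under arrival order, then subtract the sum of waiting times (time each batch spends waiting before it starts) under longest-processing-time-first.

-30

FIFO (arrival order): J1 J2 J3 J4.
J1: waits 0, runs 0→2
J2: waits 2, runs 2→10
J3: waits 10, runs 10→15
J4: waits 15, runs 15→27
Sum = 0+2+10+15 = 27.
LPT (decreasing processing time): J4 J2 J3 J1.
J4: waits 0, runs 0→12
J2: waits 12, runs 12→20
J3: waits 20, runs 20→25
J1: waits 25, runs 25→27
Sum = 0+12+20+25 = 57.
Difference = 27 − 57 = -30.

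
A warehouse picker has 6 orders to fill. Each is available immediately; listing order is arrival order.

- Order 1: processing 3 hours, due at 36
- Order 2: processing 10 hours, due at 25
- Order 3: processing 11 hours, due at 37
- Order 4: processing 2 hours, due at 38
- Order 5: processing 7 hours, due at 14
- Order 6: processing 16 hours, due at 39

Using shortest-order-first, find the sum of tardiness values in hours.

10

SPT (increasing processing time): Order 4 Order 1 Order 5 Order 2 Order 3 Order 6.
Order 4: 0→2, due 38, tardiness 0
Order 1: 2→5, due 36, tardiness 0
Order 5: 5→12, due 14, tardiness 0
Order 2: 12→22, due 25, tardiness 0
Order 3: 22→33, due 37, tardiness 0
Order 6: 33→49, due 39, tardiness 10
Sum = 0+0+0+0+0+10 = 10.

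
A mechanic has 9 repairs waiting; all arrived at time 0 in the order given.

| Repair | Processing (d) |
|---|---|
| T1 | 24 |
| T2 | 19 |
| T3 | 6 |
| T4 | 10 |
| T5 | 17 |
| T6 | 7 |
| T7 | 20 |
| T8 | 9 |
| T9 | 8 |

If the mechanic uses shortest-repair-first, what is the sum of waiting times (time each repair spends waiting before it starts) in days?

339

SPT (increasing processing time): T3 T6 T9 T8 T4 T5 T2 T7 T1.
T3: waits 0, runs 0→6
T6: waits 6, runs 6→13
T9: waits 13, runs 13→21
T8: waits 21, runs 21→30
T4: waits 30, runs 30→40
T5: waits 40, runs 40→57
T2: waits 57, runs 57→76
T7: waits 76, runs 76→96
T1: waits 96, runs 96→120
Sum = 0+6+13+21+30+40+57+76+96 = 339.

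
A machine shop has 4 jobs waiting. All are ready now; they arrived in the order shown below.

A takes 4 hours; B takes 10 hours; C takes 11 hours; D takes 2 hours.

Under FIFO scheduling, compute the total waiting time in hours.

43

FIFO (arrival order): A B C D.
A: waits 0, runs 0→4
B: waits 4, runs 4→14
C: waits 14, runs 14→25
D: waits 25, runs 25→27
Sum = 0+4+14+25 = 43.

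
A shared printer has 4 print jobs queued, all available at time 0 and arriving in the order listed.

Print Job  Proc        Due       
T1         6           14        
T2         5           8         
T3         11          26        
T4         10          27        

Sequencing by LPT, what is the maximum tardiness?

LPT (decreasing processing time): T3 T4 T1 T2.
T3: 0→11, due 26, tardiness 0
T4: 11→21, due 27, tardiness 0
T1: 21→27, due 14, tardiness 13
T2: 27→32, due 8, tardiness 24
Maximum = 24.

24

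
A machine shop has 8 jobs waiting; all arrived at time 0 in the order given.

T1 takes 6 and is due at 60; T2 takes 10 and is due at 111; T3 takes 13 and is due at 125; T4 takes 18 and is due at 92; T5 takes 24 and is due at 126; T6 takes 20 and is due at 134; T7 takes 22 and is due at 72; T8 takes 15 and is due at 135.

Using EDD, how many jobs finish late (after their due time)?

EDD (increasing due date): T1 T7 T4 T2 T3 T5 T6 T8.
T1: 0→6, due 60, tardiness 0
T7: 6→28, due 72, tardiness 0
T4: 28→46, due 92, tardiness 0
T2: 46→56, due 111, tardiness 0
T3: 56→69, due 125, tardiness 0
T5: 69→93, due 126, tardiness 0
T6: 93→113, due 134, tardiness 0
T8: 113→128, due 135, tardiness 0
Late jobs: 0.

0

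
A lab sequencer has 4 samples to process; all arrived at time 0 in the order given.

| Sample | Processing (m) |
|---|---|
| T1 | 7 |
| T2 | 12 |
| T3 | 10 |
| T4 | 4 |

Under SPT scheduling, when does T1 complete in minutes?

11

SPT (increasing processing time): T4 T1 T3 T2.
T4: 0→4
T1: 4→11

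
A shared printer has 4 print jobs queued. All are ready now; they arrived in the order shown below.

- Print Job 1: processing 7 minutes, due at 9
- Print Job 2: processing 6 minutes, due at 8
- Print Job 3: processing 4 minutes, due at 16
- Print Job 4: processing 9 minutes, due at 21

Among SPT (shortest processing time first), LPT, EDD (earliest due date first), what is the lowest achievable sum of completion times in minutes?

57

SPT (increasing processing time): Print Job 3 Print Job 2 Print Job 1 Print Job 4.
Print Job 3: 0→4
Print Job 2: 4→10
Print Job 1: 10→17
Print Job 4: 17→26
Sum = 4+10+17+26 = 57.
LPT (decreasing processing time): Print Job 4 Print Job 1 Print Job 2 Print Job 3.
Print Job 4: 0→9
Print Job 1: 9→16
Print Job 2: 16→22
Print Job 3: 22→26
Sum = 9+16+22+26 = 73.
EDD (increasing due date): Print Job 2 Print Job 1 Print Job 3 Print Job 4.
Print Job 2: 0→6
Print Job 1: 6→13
Print Job 3: 13→17
Print Job 4: 17→26
Sum = 6+13+17+26 = 62.
SPT 57, LPT 73, EDD 62 → minimum 57.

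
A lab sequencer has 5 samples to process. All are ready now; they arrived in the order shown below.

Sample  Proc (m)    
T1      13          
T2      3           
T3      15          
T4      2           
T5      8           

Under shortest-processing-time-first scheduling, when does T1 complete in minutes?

SPT (increasing processing time): T4 T2 T5 T1 T3.
T4: 0→2
T2: 2→5
T5: 5→13
T1: 13→26

26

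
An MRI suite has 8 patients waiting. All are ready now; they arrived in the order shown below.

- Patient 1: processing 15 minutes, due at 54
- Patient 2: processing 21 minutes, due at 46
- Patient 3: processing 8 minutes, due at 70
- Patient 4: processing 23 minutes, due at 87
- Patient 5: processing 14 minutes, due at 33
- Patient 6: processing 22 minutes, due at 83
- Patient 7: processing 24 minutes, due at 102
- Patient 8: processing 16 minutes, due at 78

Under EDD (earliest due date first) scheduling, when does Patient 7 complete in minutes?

143

EDD (increasing due date): Patient 5 Patient 2 Patient 1 Patient 3 Patient 8 Patient 6 Patient 4 Patient 7.
Patient 5: 0→14
Patient 2: 14→35
Patient 1: 35→50
Patient 3: 50→58
Patient 8: 58→74
Patient 6: 74→96
Patient 4: 96→119
Patient 7: 119→143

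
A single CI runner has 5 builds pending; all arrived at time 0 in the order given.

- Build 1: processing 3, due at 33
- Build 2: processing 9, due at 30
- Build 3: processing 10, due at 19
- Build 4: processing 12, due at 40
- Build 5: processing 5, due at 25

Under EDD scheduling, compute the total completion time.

115

EDD (increasing due date): Build 3 Build 5 Build 2 Build 1 Build 4.
Build 3: 0→10
Build 5: 10→15
Build 2: 15→24
Build 1: 24→27
Build 4: 27→39
Sum = 10+15+24+27+39 = 115.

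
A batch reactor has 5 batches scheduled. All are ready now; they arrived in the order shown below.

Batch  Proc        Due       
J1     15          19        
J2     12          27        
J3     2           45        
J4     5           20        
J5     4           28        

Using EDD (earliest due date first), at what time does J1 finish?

EDD (increasing due date): J1 J4 J2 J5 J3.
J1: 0→15

15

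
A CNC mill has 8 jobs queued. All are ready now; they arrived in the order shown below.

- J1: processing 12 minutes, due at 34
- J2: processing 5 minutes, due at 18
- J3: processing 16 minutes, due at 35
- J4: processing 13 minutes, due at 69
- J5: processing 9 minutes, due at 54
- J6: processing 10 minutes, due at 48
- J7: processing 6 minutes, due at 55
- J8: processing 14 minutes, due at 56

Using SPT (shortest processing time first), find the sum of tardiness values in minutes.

SPT (increasing processing time): J2 J7 J5 J6 J1 J4 J8 J3.
J2: 0→5, due 18, tardiness 0
J7: 5→11, due 55, tardiness 0
J5: 11→20, due 54, tardiness 0
J6: 20→30, due 48, tardiness 0
J1: 30→42, due 34, tardiness 8
J4: 42→55, due 69, tardiness 0
J8: 55→69, due 56, tardiness 13
J3: 69→85, due 35, tardiness 50
Sum = 0+0+0+0+8+0+13+50 = 71.

71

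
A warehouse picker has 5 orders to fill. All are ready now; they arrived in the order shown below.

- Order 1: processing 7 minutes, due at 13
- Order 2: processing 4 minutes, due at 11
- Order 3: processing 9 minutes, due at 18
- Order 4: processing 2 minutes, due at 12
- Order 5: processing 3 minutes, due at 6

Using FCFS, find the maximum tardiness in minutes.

FIFO (arrival order): Order 1 Order 2 Order 3 Order 4 Order 5.
Order 1: 0→7, due 13, tardiness 0
Order 2: 7→11, due 11, tardiness 0
Order 3: 11→20, due 18, tardiness 2
Order 4: 20→22, due 12, tardiness 10
Order 5: 22→25, due 6, tardiness 19
Maximum = 19.

19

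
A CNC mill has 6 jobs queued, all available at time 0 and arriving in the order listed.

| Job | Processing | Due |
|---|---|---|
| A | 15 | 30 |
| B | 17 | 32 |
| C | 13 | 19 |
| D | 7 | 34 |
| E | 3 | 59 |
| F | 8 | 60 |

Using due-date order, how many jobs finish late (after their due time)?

EDD (increasing due date): C A B D E F.
C: 0→13, due 19, tardiness 0
A: 13→28, due 30, tardiness 0
B: 28→45, due 32, tardiness 13
D: 45→52, due 34, tardiness 18
E: 52→55, due 59, tardiness 0
F: 55→63, due 60, tardiness 3
Late jobs: 3.

3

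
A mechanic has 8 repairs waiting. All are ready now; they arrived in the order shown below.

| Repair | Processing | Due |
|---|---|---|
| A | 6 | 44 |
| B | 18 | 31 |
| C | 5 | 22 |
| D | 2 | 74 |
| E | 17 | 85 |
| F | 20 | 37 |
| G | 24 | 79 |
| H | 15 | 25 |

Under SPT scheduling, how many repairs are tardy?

SPT (increasing processing time): D C A H E B F G.
D: 0→2, due 74, tardiness 0
C: 2→7, due 22, tardiness 0
A: 7→13, due 44, tardiness 0
H: 13→28, due 25, tardiness 3
E: 28→45, due 85, tardiness 0
B: 45→63, due 31, tardiness 32
F: 63→83, due 37, tardiness 46
G: 83→107, due 79, tardiness 28
Late repairs: 4.

4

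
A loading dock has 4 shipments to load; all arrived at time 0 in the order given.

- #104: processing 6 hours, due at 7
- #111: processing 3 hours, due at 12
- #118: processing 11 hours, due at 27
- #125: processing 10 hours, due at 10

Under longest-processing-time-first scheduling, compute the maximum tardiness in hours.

LPT (decreasing processing time): #118 #125 #104 #111.
#118: 0→11, due 27, tardiness 0
#125: 11→21, due 10, tardiness 11
#104: 21→27, due 7, tardiness 20
#111: 27→30, due 12, tardiness 18
Maximum = 20.

20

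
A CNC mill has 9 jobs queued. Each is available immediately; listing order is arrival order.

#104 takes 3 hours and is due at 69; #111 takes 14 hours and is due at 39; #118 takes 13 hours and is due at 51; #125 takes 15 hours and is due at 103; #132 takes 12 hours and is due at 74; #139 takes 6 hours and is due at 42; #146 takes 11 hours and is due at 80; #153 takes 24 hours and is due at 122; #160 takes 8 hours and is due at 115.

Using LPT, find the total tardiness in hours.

LPT (decreasing processing time): #153 #125 #111 #118 #132 #146 #160 #139 #104.
#153: 0→24, due 122, tardiness 0
#125: 24→39, due 103, tardiness 0
#111: 39→53, due 39, tardiness 14
#118: 53→66, due 51, tardiness 15
#132: 66→78, due 74, tardiness 4
#146: 78→89, due 80, tardiness 9
#160: 89→97, due 115, tardiness 0
#139: 97→103, due 42, tardiness 61
#104: 103→106, due 69, tardiness 37
Sum = 0+0+14+15+4+9+0+61+37 = 140.

140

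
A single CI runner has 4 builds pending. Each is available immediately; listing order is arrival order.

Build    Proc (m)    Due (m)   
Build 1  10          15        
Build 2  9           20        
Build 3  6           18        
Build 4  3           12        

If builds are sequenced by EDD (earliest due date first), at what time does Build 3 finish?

19

EDD (increasing due date): Build 4 Build 1 Build 3 Build 2.
Build 4: 0→3
Build 1: 3→13
Build 3: 13→19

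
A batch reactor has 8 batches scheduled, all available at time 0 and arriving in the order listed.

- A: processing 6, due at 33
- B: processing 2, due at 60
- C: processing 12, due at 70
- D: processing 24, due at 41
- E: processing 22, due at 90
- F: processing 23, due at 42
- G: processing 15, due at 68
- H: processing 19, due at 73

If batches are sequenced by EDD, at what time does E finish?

EDD (increasing due date): A D F B G C H E.
A: 0→6
D: 6→30
F: 30→53
B: 53→55
G: 55→70
C: 70→82
H: 82→101
E: 101→123

123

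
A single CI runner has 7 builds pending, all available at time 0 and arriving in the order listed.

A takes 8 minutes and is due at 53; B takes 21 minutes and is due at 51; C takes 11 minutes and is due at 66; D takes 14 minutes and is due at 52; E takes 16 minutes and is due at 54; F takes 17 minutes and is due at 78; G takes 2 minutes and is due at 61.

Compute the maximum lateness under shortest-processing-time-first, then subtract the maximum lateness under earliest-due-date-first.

SPT (increasing processing time): G A C D E F B.
G: 0→2, due 61, lateness -59
A: 2→10, due 53, lateness -43
C: 10→21, due 66, lateness -45
D: 21→35, due 52, lateness -17
E: 35→51, due 54, lateness -3
F: 51→68, due 78, lateness -10
B: 68→89, due 51, lateness 38
Maximum = 38.
EDD (increasing due date): B D A E G C F.
B: 0→21, due 51, lateness -30
D: 21→35, due 52, lateness -17
A: 35→43, due 53, lateness -10
E: 43→59, due 54, lateness 5
G: 59→61, due 61, lateness 0
C: 61→72, due 66, lateness 6
F: 72→89, due 78, lateness 11
Maximum = 11.
Difference = 38 − 11 = 27.

27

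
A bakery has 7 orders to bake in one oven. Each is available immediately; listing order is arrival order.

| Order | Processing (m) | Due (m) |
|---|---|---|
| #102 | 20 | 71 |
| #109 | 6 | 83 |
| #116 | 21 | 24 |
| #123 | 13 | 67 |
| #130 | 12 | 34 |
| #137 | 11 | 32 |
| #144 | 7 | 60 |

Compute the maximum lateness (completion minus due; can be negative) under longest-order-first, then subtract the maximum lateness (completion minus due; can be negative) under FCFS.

-6

LPT (decreasing processing time): #116 #102 #123 #130 #137 #144 #109.
#116: 0→21, due 24, lateness -3
#102: 21→41, due 71, lateness -30
#123: 41→54, due 67, lateness -13
#130: 54→66, due 34, lateness 32
#137: 66→77, due 32, lateness 45
#144: 77→84, due 60, lateness 24
#109: 84→90, due 83, lateness 7
Maximum = 45.
FIFO (arrival order): #102 #109 #116 #123 #130 #137 #144.
#102: 0→20, due 71, lateness -51
#109: 20→26, due 83, lateness -57
#116: 26→47, due 24, lateness 23
#123: 47→60, due 67, lateness -7
#130: 60→72, due 34, lateness 38
#137: 72→83, due 32, lateness 51
#144: 83→90, due 60, lateness 30
Maximum = 51.
Difference = 45 − 51 = -6.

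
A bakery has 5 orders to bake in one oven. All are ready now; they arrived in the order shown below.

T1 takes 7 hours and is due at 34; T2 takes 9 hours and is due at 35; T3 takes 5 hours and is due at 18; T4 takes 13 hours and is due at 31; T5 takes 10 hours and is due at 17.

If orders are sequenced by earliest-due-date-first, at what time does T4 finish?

EDD (increasing due date): T5 T3 T4 T1 T2.
T5: 0→10
T3: 10→15
T4: 15→28

28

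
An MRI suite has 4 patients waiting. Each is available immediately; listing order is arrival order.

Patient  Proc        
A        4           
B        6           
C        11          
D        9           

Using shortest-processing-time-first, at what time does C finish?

SPT (increasing processing time): A B D C.
A: 0→4
B: 4→10
D: 10→19
C: 19→30

30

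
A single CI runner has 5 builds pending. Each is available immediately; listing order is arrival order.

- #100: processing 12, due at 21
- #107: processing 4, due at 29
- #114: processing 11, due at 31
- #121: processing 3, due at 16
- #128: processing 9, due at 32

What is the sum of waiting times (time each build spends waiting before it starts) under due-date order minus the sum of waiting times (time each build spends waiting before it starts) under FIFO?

-18

EDD (increasing due date): #121 #100 #107 #114 #128.
#121: waits 0, runs 0→3
#100: waits 3, runs 3→15
#107: waits 15, runs 15→19
#114: waits 19, runs 19→30
#128: waits 30, runs 30→39
Sum = 0+3+15+19+30 = 67.
FIFO (arrival order): #100 #107 #114 #121 #128.
#100: waits 0, runs 0→12
#107: waits 12, runs 12→16
#114: waits 16, runs 16→27
#121: waits 27, runs 27→30
#128: waits 30, runs 30→39
Sum = 0+12+16+27+30 = 85.
Difference = 67 − 85 = -18.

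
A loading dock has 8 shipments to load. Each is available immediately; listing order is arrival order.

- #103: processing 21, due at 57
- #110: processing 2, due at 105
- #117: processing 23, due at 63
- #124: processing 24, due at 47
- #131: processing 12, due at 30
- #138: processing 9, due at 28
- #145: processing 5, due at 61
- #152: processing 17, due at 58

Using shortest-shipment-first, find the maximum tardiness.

66

SPT (increasing processing time): #110 #145 #138 #131 #152 #103 #117 #124.
#110: 0→2, due 105, tardiness 0
#145: 2→7, due 61, tardiness 0
#138: 7→16, due 28, tardiness 0
#131: 16→28, due 30, tardiness 0
#152: 28→45, due 58, tardiness 0
#103: 45→66, due 57, tardiness 9
#117: 66→89, due 63, tardiness 26
#124: 89→113, due 47, tardiness 66
Maximum = 66.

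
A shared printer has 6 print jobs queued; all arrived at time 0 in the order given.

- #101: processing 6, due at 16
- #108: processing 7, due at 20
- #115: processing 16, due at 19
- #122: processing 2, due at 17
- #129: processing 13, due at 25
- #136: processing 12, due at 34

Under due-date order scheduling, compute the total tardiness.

EDD (increasing due date): #101 #122 #115 #108 #129 #136.
#101: 0→6, due 16, tardiness 0
#122: 6→8, due 17, tardiness 0
#115: 8→24, due 19, tardiness 5
#108: 24→31, due 20, tardiness 11
#129: 31→44, due 25, tardiness 19
#136: 44→56, due 34, tardiness 22
Sum = 0+0+5+11+19+22 = 57.

57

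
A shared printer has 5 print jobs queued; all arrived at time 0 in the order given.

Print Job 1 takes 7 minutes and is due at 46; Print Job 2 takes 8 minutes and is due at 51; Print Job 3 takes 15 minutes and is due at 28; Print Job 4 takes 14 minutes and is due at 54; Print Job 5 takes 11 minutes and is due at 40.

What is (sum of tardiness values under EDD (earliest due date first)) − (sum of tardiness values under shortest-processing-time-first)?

-26

EDD (increasing due date): Print Job 3 Print Job 5 Print Job 1 Print Job 2 Print Job 4.
Print Job 3: 0→15, due 28, tardiness 0
Print Job 5: 15→26, due 40, tardiness 0
Print Job 1: 26→33, due 46, tardiness 0
Print Job 2: 33→41, due 51, tardiness 0
Print Job 4: 41→55, due 54, tardiness 1
Sum = 0+0+0+0+1 = 1.
SPT (increasing processing time): Print Job 1 Print Job 2 Print Job 5 Print Job 4 Print Job 3.
Print Job 1: 0→7, due 46, tardiness 0
Print Job 2: 7→15, due 51, tardiness 0
Print Job 5: 15→26, due 40, tardiness 0
Print Job 4: 26→40, due 54, tardiness 0
Print Job 3: 40→55, due 28, tardiness 27
Sum = 0+0+0+0+27 = 27.
Difference = 1 − 27 = -26.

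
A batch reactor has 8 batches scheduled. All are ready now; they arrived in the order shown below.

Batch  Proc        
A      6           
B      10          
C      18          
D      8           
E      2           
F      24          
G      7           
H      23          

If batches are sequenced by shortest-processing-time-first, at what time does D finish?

SPT (increasing processing time): E A G D B C H F.
E: 0→2
A: 2→8
G: 8→15
D: 15→23

23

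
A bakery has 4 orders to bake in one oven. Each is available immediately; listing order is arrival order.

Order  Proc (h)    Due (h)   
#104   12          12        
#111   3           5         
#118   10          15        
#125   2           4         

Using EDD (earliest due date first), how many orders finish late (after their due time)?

EDD (increasing due date): #125 #111 #104 #118.
#125: 0→2, due 4, tardiness 0
#111: 2→5, due 5, tardiness 0
#104: 5→17, due 12, tardiness 5
#118: 17→27, due 15, tardiness 12
Late orders: 2.

2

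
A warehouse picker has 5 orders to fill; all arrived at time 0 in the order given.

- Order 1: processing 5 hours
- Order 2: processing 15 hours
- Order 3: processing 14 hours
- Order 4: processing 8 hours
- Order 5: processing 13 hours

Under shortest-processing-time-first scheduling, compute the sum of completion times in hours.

SPT (increasing processing time): Order 1 Order 4 Order 5 Order 3 Order 2.
Order 1: 0→5
Order 4: 5→13
Order 5: 13→26
Order 3: 26→40
Order 2: 40→55
Sum = 5+13+26+40+55 = 139.

139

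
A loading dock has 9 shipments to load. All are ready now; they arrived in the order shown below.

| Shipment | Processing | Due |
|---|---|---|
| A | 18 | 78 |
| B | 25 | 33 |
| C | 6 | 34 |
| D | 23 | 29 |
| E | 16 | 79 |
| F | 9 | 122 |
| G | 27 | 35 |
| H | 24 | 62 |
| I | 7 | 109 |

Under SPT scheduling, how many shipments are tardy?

SPT (increasing processing time): C I F E A D H B G.
C: 0→6, due 34, tardiness 0
I: 6→13, due 109, tardiness 0
F: 13→22, due 122, tardiness 0
E: 22→38, due 79, tardiness 0
A: 38→56, due 78, tardiness 0
D: 56→79, due 29, tardiness 50
H: 79→103, due 62, tardiness 41
B: 103→128, due 33, tardiness 95
G: 128→155, due 35, tardiness 120
Late shipments: 4.

4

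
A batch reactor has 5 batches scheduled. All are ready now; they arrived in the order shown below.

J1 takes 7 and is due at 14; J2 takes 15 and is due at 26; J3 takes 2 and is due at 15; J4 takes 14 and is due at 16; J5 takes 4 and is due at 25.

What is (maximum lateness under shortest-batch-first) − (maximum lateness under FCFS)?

SPT (increasing processing time): J3 J5 J1 J4 J2.
J3: 0→2, due 15, lateness -13
J5: 2→6, due 25, lateness -19
J1: 6→13, due 14, lateness -1
J4: 13→27, due 16, lateness 11
J2: 27→42, due 26, lateness 16
Maximum = 16.
FIFO (arrival order): J1 J2 J3 J4 J5.
J1: 0→7, due 14, lateness -7
J2: 7→22, due 26, lateness -4
J3: 22→24, due 15, lateness 9
J4: 24→38, due 16, lateness 22
J5: 38→42, due 25, lateness 17
Maximum = 22.
Difference = 16 − 22 = -6.

-6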